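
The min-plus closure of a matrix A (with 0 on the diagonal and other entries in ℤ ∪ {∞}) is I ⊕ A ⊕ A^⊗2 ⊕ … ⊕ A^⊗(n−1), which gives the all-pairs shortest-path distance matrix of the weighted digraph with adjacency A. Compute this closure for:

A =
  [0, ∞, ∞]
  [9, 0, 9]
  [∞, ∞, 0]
Closure =
  [0, ∞, ∞]
  [9, 0, 9]
  [∞, ∞, 0]

This is the Floyd-Warshall all-pairs shortest-path computation. For each intermediate vertex k = 0, 1, …, 2, update dist[i][j] ← min(dist[i][j], dist[i][k] + dist[k][j]). The final matrix gives, for each (i, j), the minimum total weight of any directed path from i to j (possibly empty when i = j).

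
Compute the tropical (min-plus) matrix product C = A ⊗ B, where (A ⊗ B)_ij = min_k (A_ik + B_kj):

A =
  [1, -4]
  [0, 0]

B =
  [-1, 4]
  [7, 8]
A ⊗ B =
  [0, 4]
  [-1, 4]

Apply the min-plus product entry-by-entry:
  C[0][0] = min over k of (A[0][0] + B[0][0] = 1 + -1 = 0, A[0][1] + B[1][0] = -4 + 7 = 3) = 0 (attained at k = 0)
  C[0][1] = min over k of (A[0][0] + B[0][1] = 1 + 4 = 5, A[0][1] + B[1][1] = -4 + 8 = 4) = 4 (attained at k = 1)
  C[1][0] = min over k of (A[1][0] + B[0][0] = 0 + -1 = -1, A[1][1] + B[1][0] = 0 + 7 = 7) = -1 (attained at k = 0)
  C[1][1] = min over k of (A[1][0] + B[0][1] = 0 + 4 = 4, A[1][1] + B[1][1] = 0 + 8 = 8) = 4 (attained at k = 0)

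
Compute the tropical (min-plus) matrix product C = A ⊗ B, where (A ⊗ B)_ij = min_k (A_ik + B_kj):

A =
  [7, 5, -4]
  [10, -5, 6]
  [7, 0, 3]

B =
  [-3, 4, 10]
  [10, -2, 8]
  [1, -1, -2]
A ⊗ B =
  [-3, -5, -6]
  [5, -7, 3]
  [4, -2, 1]

Apply the min-plus product entry-by-entry:
  C[0][0] = min over k of (A[0][0] + B[0][0] = 7 + -3 = 4, A[0][1] + B[1][0] = 5 + 10 = 15, A[0][2] + B[2][0] = -4 + 1 = -3) = -3 (attained at k = 2)
  C[0][1] = min over k of (A[0][0] + B[0][1] = 7 + 4 = 11, A[0][1] + B[1][1] = 5 + -2 = 3, A[0][2] + B[2][1] = -4 + -1 = -5) = -5 (attained at k = 2)
  C[0][2] = min over k of (A[0][0] + B[0][2] = 7 + 10 = 17, A[0][1] + B[1][2] = 5 + 8 = 13, A[0][2] + B[2][2] = -4 + -2 = -6) = -6 (attained at k = 2)
  C[1][0] = min over k of (A[1][0] + B[0][0] = 10 + -3 = 7, A[1][1] + B[1][0] = -5 + 10 = 5, A[1][2] + B[2][0] = 6 + 1 = 7) = 5 (attained at k = 1)
  C[1][1] = min over k of (A[1][0] + B[0][1] = 10 + 4 = 14, A[1][1] + B[1][1] = -5 + -2 = -7, A[1][2] + B[2][1] = 6 + -1 = 5) = -7 (attained at k = 1)
  C[1][2] = min over k of (A[1][0] + B[0][2] = 10 + 10 = 20, A[1][1] + B[1][2] = -5 + 8 = 3, A[1][2] + B[2][2] = 6 + -2 = 4) = 3 (attained at k = 1)
  C[2][0] = min over k of (A[2][0] + B[0][0] = 7 + -3 = 4, A[2][1] + B[1][0] = 0 + 10 = 10, A[2][2] + B[2][0] = 3 + 1 = 4) = 4 (attained at k = 0)
  C[2][1] = min over k of (A[2][0] + B[0][1] = 7 + 4 = 11, A[2][1] + B[1][1] = 0 + -2 = -2, A[2][2] + B[2][1] = 3 + -1 = 2) = -2 (attained at k = 1)
  C[2][2] = min over k of (A[2][0] + B[0][2] = 7 + 10 = 17, A[2][1] + B[1][2] = 0 + 8 = 8, A[2][2] + B[2][2] = 3 + -2 = 1) = 1 (attained at k = 2)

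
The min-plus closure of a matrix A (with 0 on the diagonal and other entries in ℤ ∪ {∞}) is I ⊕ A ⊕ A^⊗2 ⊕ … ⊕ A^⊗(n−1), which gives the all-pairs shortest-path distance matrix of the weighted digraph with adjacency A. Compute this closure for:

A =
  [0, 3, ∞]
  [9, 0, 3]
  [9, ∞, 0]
Closure =
  [0, 3, 6]
  [9, 0, 3]
  [9, 12, 0]

This is the Floyd-Warshall all-pairs shortest-path computation. For each intermediate vertex k = 0, 1, …, 2, update dist[i][j] ← min(dist[i][j], dist[i][k] + dist[k][j]). The final matrix gives, for each (i, j), the minimum total weight of any directed path from i to j (possibly empty when i = j).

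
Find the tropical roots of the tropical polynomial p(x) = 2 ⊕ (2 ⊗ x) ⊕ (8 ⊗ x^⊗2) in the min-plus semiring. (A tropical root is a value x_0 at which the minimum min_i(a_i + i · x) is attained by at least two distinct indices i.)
Roots: {-6, 0}

Each tropical root is a break point of the lower envelope of the lines y = a_i + i · x (there are 3 lines, with slopes 0, 1, ..., 2). Only the lines that attain the minimum somewhere contribute to roots; other lines are dominated. Here the surviving (envelope) indices are i = 2, i = 1, i = 0.
Intersections between consecutive envelope lines give the roots: for adjacent envelope indices i < j the intersection is x = (a_i − a_j) / (j − i). Reading off the sorted break points: {-6, 0}.
Verification: at each break x_0, at least two indices attain the minimum of min_i(a_i + i · x_0).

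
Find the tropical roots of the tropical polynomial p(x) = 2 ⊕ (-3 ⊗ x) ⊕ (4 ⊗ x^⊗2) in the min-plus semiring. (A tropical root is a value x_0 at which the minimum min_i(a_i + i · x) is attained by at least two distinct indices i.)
Roots: {-7, 5}

Each tropical root is a break point of the lower envelope of the lines y = a_i + i · x (there are 3 lines, with slopes 0, 1, ..., 2). Only the lines that attain the minimum somewhere contribute to roots; other lines are dominated. Here the surviving (envelope) indices are i = 2, i = 1, i = 0.
Intersections between consecutive envelope lines give the roots: for adjacent envelope indices i < j the intersection is x = (a_i − a_j) / (j − i). Reading off the sorted break points: {-7, 5}.
Verification: at each break x_0, at least two indices attain the minimum of min_i(a_i + i · x_0).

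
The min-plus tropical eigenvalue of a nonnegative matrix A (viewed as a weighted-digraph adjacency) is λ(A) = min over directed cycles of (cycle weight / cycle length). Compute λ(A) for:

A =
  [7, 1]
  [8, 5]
λ(A) = 9/2

Enumerate directed cycles and compute their means (weight / length). Sample:
  cycle 0 → 0: weight = 7, length = 1, mean = 7/1 ≈ 7.000
  cycle 1 → 1: weight = 5, length = 1, mean = 5/1 ≈ 5.000
  cycle 0 → 1 → 0: weight = 9, length = 2, mean = 9/2 ≈ 4.500
  cycle 1 → 0 → 1: weight = 9, length = 2, mean = 9/2 ≈ 4.500
Minimum mean = 4.500, attained e.g. along the cycle 0 → 1 → 0 with weight 9 and length 2. So λ(A) = 9/2 = 9/2.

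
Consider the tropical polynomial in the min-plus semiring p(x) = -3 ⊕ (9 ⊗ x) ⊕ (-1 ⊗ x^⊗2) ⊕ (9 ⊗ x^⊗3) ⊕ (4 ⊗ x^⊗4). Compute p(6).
p(6) = -3

A tropical monomial a ⊗ x^⊗i evaluates to a + i · x. Evaluating each term at x = 6:
  Term 0 contributes -3 + 0 · 6 = -3
  Term 1 contributes 9 + 1 · 6 = 15
  Term 2 contributes -1 + 2 · 6 = 11
  Term 3 contributes 9 + 3 · 6 = 27
  Term 4 contributes 4 + 4 · 6 = 28
p(6) = ⊕ of these = min[-3, 15, 11, 27, 28] = -3.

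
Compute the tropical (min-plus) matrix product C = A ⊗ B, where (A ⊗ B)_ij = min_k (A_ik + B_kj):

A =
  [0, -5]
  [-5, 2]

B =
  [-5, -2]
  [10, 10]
A ⊗ B =
  [-5, -2]
  [-10, -7]

Apply the min-plus product entry-by-entry:
  C[0][0] = min over k of (A[0][0] + B[0][0] = 0 + -5 = -5, A[0][1] + B[1][0] = -5 + 10 = 5) = -5 (attained at k = 0)
  C[0][1] = min over k of (A[0][0] + B[0][1] = 0 + -2 = -2, A[0][1] + B[1][1] = -5 + 10 = 5) = -2 (attained at k = 0)
  C[1][0] = min over k of (A[1][0] + B[0][0] = -5 + -5 = -10, A[1][1] + B[1][0] = 2 + 10 = 12) = -10 (attained at k = 0)
  C[1][1] = min over k of (A[1][0] + B[0][1] = -5 + -2 = -7, A[1][1] + B[1][1] = 2 + 10 = 12) = -7 (attained at k = 0)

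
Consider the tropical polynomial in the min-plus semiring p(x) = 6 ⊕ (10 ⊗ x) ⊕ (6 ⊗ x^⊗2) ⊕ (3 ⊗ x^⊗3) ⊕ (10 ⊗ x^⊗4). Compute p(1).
p(1) = 6

A tropical monomial a ⊗ x^⊗i evaluates to a + i · x. Evaluating each term at x = 1:
  Term 0 contributes 6 + 0 · 1 = 6
  Term 1 contributes 10 + 1 · 1 = 11
  Term 2 contributes 6 + 2 · 1 = 8
  Term 3 contributes 3 + 3 · 1 = 6
  Term 4 contributes 10 + 4 · 1 = 14
p(1) = ⊕ of these = min[6, 11, 8, 6, 14] = 6.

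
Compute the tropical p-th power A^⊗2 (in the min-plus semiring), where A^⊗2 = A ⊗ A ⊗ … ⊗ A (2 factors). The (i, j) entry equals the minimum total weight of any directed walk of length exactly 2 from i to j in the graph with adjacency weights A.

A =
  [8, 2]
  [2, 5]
A^⊗2 =
  [4, 7]
  [7, 4]

Each entry (A^⊗2)_ij equals the minimum over all length-2 walks i = v_0 → v_1 → … → v_2 = j of Σ_t A[v_t][v_{t+1}]. For example, for (i, j) = (0, 1) we minimise over 2 possible intermediate vertex sequences; the minimum is 7, attained along the walk 0 → 1 → 1.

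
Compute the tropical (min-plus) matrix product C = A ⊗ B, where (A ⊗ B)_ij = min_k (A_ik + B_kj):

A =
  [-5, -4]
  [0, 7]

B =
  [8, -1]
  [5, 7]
A ⊗ B =
  [1, -6]
  [8, -1]

Apply the min-plus product entry-by-entry:
  C[0][0] = min over k of (A[0][0] + B[0][0] = -5 + 8 = 3, A[0][1] + B[1][0] = -4 + 5 = 1) = 1 (attained at k = 1)
  C[0][1] = min over k of (A[0][0] + B[0][1] = -5 + -1 = -6, A[0][1] + B[1][1] = -4 + 7 = 3) = -6 (attained at k = 0)
  C[1][0] = min over k of (A[1][0] + B[0][0] = 0 + 8 = 8, A[1][1] + B[1][0] = 7 + 5 = 12) = 8 (attained at k = 0)
  C[1][1] = min over k of (A[1][0] + B[0][1] = 0 + -1 = -1, A[1][1] + B[1][1] = 7 + 7 = 14) = -1 (attained at k = 0)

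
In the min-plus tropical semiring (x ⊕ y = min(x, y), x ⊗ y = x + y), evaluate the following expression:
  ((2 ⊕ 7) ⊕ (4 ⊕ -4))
((2 ⊕ 7) ⊕ (4 ⊕ -4)) = -4

Expand innermost to outermost. Recall ⊕ takes the minimum of its arguments and ⊗ takes their sum. Working out the expression ((2 ⊕ 7) ⊕ (4 ⊕ -4)) gives -4.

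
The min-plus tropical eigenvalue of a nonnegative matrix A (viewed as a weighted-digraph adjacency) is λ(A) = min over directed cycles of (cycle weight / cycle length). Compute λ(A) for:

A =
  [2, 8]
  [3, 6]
λ(A) = 2

Enumerate directed cycles and compute their means (weight / length). Sample:
  cycle 0 → 0: weight = 2, length = 1, mean = 2/1 ≈ 2.000
  cycle 1 → 1: weight = 6, length = 1, mean = 6/1 ≈ 6.000
  cycle 0 → 1 → 0: weight = 11, length = 2, mean = 11/2 ≈ 5.500
  cycle 1 → 0 → 1: weight = 11, length = 2, mean = 11/2 ≈ 5.500
Minimum mean = 2.000, attained e.g. along the cycle 0 → 0 with weight 2 and length 1. So λ(A) = 2/1 = 2.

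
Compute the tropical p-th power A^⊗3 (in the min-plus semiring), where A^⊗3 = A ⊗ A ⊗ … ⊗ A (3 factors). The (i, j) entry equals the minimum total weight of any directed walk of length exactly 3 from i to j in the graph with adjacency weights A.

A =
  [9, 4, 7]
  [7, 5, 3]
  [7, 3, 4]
A^⊗3 =
  [14, 10, 11]
  [13, 10, 9]
  [13, 9, 10]

Each entry (A^⊗3)_ij equals the minimum over all length-3 walks i = v_0 → v_1 → … → v_3 = j of Σ_t A[v_t][v_{t+1}]. For example, for (i, j) = (0, 2) we minimise over 9 possible intermediate vertex sequences; the minimum is 11, attained along the walk 0 → 1 → 2 → 2.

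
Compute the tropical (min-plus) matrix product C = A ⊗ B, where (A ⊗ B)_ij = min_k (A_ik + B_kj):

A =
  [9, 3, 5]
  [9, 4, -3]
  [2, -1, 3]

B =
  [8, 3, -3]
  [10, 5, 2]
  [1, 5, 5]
A ⊗ B =
  [6, 8, 5]
  [-2, 2, 2]
  [4, 4, -1]

Apply the min-plus product entry-by-entry:
  C[0][0] = min over k of (A[0][0] + B[0][0] = 9 + 8 = 17, A[0][1] + B[1][0] = 3 + 10 = 13, A[0][2] + B[2][0] = 5 + 1 = 6) = 6 (attained at k = 2)
  C[0][1] = min over k of (A[0][0] + B[0][1] = 9 + 3 = 12, A[0][1] + B[1][1] = 3 + 5 = 8, A[0][2] + B[2][1] = 5 + 5 = 10) = 8 (attained at k = 1)
  C[0][2] = min over k of (A[0][0] + B[0][2] = 9 + -3 = 6, A[0][1] + B[1][2] = 3 + 2 = 5, A[0][2] + B[2][2] = 5 + 5 = 10) = 5 (attained at k = 1)
  C[1][0] = min over k of (A[1][0] + B[0][0] = 9 + 8 = 17, A[1][1] + B[1][0] = 4 + 10 = 14, A[1][2] + B[2][0] = -3 + 1 = -2) = -2 (attained at k = 2)
  C[1][1] = min over k of (A[1][0] + B[0][1] = 9 + 3 = 12, A[1][1] + B[1][1] = 4 + 5 = 9, A[1][2] + B[2][1] = -3 + 5 = 2) = 2 (attained at k = 2)
  C[1][2] = min over k of (A[1][0] + B[0][2] = 9 + -3 = 6, A[1][1] + B[1][2] = 4 + 2 = 6, A[1][2] + B[2][2] = -3 + 5 = 2) = 2 (attained at k = 2)
  C[2][0] = min over k of (A[2][0] + B[0][0] = 2 + 8 = 10, A[2][1] + B[1][0] = -1 + 10 = 9, A[2][2] + B[2][0] = 3 + 1 = 4) = 4 (attained at k = 2)
  C[2][1] = min over k of (A[2][0] + B[0][1] = 2 + 3 = 5, A[2][1] + B[1][1] = -1 + 5 = 4, A[2][2] + B[2][1] = 3 + 5 = 8) = 4 (attained at k = 1)
  C[2][2] = min over k of (A[2][0] + B[0][2] = 2 + -3 = -1, A[2][1] + B[1][2] = -1 + 2 = 1, A[2][2] + B[2][2] = 3 + 5 = 8) = -1 (attained at k = 0)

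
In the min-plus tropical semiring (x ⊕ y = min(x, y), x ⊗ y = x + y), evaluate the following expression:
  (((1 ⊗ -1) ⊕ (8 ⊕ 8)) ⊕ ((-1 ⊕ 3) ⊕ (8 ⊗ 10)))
(((1 ⊗ -1) ⊕ (8 ⊕ 8)) ⊕ ((-1 ⊕ 3) ⊕ (8 ⊗ 10))) = -1

Expand innermost to outermost. Recall ⊕ takes the minimum of its arguments and ⊗ takes their sum. Working out the expression (((1 ⊗ -1) ⊕ (8 ⊕ 8)) ⊕ ((-1 ⊕ 3) ⊕ (8 ⊗ 10))) gives -1.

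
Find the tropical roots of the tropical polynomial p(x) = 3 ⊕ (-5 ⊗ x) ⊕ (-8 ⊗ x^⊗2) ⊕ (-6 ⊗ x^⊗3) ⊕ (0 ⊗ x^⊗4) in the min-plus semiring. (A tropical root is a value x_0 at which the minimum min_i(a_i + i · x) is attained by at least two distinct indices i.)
Roots: {-6, -2, 3, 8}

Each tropical root is a break point of the lower envelope of the lines y = a_i + i · x (there are 5 lines, with slopes 0, 1, ..., 4). Only the lines that attain the minimum somewhere contribute to roots; other lines are dominated. Here the surviving (envelope) indices are i = 4, i = 3, i = 2, i = 1, i = 0.
Intersections between consecutive envelope lines give the roots: for adjacent envelope indices i < j the intersection is x = (a_i − a_j) / (j − i). Reading off the sorted break points: {-6, -2, 3, 8}.
Verification: at each break x_0, at least two indices attain the minimum of min_i(a_i + i · x_0).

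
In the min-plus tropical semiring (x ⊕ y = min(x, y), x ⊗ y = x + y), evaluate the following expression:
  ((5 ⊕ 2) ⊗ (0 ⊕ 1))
((5 ⊕ 2) ⊗ (0 ⊕ 1)) = 2

Expand innermost to outermost. Recall ⊕ takes the minimum of its arguments and ⊗ takes their sum. Working out the expression ((5 ⊕ 2) ⊗ (0 ⊕ 1)) gives 2.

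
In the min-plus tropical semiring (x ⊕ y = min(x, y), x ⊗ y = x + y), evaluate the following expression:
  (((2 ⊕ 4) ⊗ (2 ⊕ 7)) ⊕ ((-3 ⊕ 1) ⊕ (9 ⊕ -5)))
(((2 ⊕ 4) ⊗ (2 ⊕ 7)) ⊕ ((-3 ⊕ 1) ⊕ (9 ⊕ -5))) = -5

Expand innermost to outermost. Recall ⊕ takes the minimum of its arguments and ⊗ takes their sum. Working out the expression (((2 ⊕ 4) ⊗ (2 ⊕ 7)) ⊕ ((-3 ⊕ 1) ⊕ (9 ⊕ -5))) gives -5.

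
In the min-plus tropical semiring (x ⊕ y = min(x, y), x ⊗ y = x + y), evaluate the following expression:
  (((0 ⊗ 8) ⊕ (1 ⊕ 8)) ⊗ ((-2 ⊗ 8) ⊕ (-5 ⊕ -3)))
(((0 ⊗ 8) ⊕ (1 ⊕ 8)) ⊗ ((-2 ⊗ 8) ⊕ (-5 ⊕ -3))) = -4

Expand innermost to outermost. Recall ⊕ takes the minimum of its arguments and ⊗ takes their sum. Working out the expression (((0 ⊗ 8) ⊕ (1 ⊕ 8)) ⊗ ((-2 ⊗ 8) ⊕ (-5 ⊕ -3))) gives -4.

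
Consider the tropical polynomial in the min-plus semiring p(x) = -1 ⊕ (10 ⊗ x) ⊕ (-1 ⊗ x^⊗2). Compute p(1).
p(1) = -1

A tropical monomial a ⊗ x^⊗i evaluates to a + i · x. Evaluating each term at x = 1:
  Term 0 contributes -1 + 0 · 1 = -1
  Term 1 contributes 10 + 1 · 1 = 11
  Term 2 contributes -1 + 2 · 1 = 1
p(1) = ⊕ of these = min[-1, 11, 1] = -1.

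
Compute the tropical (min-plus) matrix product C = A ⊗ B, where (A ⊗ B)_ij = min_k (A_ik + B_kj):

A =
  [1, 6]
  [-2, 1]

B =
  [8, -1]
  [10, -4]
A ⊗ B =
  [9, 0]
  [6, -3]

Apply the min-plus product entry-by-entry:
  C[0][0] = min over k of (A[0][0] + B[0][0] = 1 + 8 = 9, A[0][1] + B[1][0] = 6 + 10 = 16) = 9 (attained at k = 0)
  C[0][1] = min over k of (A[0][0] + B[0][1] = 1 + -1 = 0, A[0][1] + B[1][1] = 6 + -4 = 2) = 0 (attained at k = 0)
  C[1][0] = min over k of (A[1][0] + B[0][0] = -2 + 8 = 6, A[1][1] + B[1][0] = 1 + 10 = 11) = 6 (attained at k = 0)
  C[1][1] = min over k of (A[1][0] + B[0][1] = -2 + -1 = -3, A[1][1] + B[1][1] = 1 + -4 = -3) = -3 (attained at k = 0)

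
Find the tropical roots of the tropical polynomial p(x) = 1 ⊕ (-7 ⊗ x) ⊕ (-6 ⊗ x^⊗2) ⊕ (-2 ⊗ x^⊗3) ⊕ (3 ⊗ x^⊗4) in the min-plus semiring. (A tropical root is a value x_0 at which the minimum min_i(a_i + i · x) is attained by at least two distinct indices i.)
Roots: {-5, -4, -1, 8}

Each tropical root is a break point of the lower envelope of the lines y = a_i + i · x (there are 5 lines, with slopes 0, 1, ..., 4). Only the lines that attain the minimum somewhere contribute to roots; other lines are dominated. Here the surviving (envelope) indices are i = 4, i = 3, i = 2, i = 1, i = 0.
Intersections between consecutive envelope lines give the roots: for adjacent envelope indices i < j the intersection is x = (a_i − a_j) / (j − i). Reading off the sorted break points: {-5, -4, -1, 8}.
Verification: at each break x_0, at least two indices attain the minimum of min_i(a_i + i · x_0).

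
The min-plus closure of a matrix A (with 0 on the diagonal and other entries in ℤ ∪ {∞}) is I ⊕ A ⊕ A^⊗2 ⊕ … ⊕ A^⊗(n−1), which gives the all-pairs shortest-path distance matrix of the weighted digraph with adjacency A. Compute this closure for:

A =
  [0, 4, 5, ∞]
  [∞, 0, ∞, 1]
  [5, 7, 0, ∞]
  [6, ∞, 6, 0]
Closure =
  [0, 4, 5, 5]
  [7, 0, 7, 1]
  [5, 7, 0, 8]
  [6, 10, 6, 0]

This is the Floyd-Warshall all-pairs shortest-path computation. For each intermediate vertex k = 0, 1, …, 3, update dist[i][j] ← min(dist[i][j], dist[i][k] + dist[k][j]). The final matrix gives, for each (i, j), the minimum total weight of any directed path from i to j (possibly empty when i = j).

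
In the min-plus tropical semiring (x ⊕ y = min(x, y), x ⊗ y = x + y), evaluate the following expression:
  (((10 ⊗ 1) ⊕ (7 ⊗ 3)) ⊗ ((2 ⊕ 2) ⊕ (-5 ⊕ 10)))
(((10 ⊗ 1) ⊕ (7 ⊗ 3)) ⊗ ((2 ⊕ 2) ⊕ (-5 ⊕ 10))) = 5

Expand innermost to outermost. Recall ⊕ takes the minimum of its arguments and ⊗ takes their sum. Working out the expression (((10 ⊗ 1) ⊕ (7 ⊗ 3)) ⊗ ((2 ⊕ 2) ⊕ (-5 ⊕ 10))) gives 5.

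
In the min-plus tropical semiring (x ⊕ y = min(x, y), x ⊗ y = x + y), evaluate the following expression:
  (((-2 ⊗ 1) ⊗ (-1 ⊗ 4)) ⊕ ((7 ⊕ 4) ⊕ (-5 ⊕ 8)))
(((-2 ⊗ 1) ⊗ (-1 ⊗ 4)) ⊕ ((7 ⊕ 4) ⊕ (-5 ⊕ 8))) = -5

Expand innermost to outermost. Recall ⊕ takes the minimum of its arguments and ⊗ takes their sum. Working out the expression (((-2 ⊗ 1) ⊗ (-1 ⊗ 4)) ⊕ ((7 ⊕ 4) ⊕ (-5 ⊕ 8))) gives -5.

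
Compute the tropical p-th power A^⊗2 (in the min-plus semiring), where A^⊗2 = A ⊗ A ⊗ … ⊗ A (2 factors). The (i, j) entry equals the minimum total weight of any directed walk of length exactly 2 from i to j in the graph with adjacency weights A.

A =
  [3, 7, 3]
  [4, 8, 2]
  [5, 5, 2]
A^⊗2 =
  [6, 8, 5]
  [7, 7, 4]
  [7, 7, 4]

Each entry (A^⊗2)_ij equals the minimum over all length-2 walks i = v_0 → v_1 → … → v_2 = j of Σ_t A[v_t][v_{t+1}]. For example, for (i, j) = (0, 2) we minimise over 3 possible intermediate vertex sequences; the minimum is 5, attained along the walk 0 → 2 → 2.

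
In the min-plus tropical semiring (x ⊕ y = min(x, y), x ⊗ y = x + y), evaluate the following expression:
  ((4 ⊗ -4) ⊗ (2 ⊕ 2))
((4 ⊗ -4) ⊗ (2 ⊕ 2)) = 2

Expand innermost to outermost. Recall ⊕ takes the minimum of its arguments and ⊗ takes their sum. Working out the expression ((4 ⊗ -4) ⊗ (2 ⊕ 2)) gives 2.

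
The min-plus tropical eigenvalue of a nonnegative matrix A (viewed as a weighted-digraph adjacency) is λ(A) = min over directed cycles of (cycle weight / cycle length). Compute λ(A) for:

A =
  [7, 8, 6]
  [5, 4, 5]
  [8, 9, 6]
λ(A) = 4

Enumerate directed cycles and compute their means (weight / length). Sample:
  cycle 0 → 0: weight = 7, length = 1, mean = 7/1 ≈ 7.000
  cycle 1 → 1: weight = 4, length = 1, mean = 4/1 ≈ 4.000
  cycle 2 → 2: weight = 6, length = 1, mean = 6/1 ≈ 6.000
  cycle 0 → 1 → 0: weight = 13, length = 2, mean = 13/2 ≈ 6.500
  cycle 0 → 2 → 0: weight = 14, length = 2, mean = 14/2 ≈ 7.000
  cycle 1 → 0 → 1: weight = 13, length = 2, mean = 13/2 ≈ 6.500
Minimum mean = 4.000, attained e.g. along the cycle 1 → 1 with weight 4 and length 1. So λ(A) = 4/1 = 4.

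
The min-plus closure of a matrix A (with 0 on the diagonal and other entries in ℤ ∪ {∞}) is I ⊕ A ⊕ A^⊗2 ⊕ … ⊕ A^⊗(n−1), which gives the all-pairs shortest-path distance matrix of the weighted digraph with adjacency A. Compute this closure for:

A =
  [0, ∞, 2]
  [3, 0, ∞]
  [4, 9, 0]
Closure =
  [0, 11, 2]
  [3, 0, 5]
  [4, 9, 0]

This is the Floyd-Warshall all-pairs shortest-path computation. For each intermediate vertex k = 0, 1, …, 2, update dist[i][j] ← min(dist[i][j], dist[i][k] + dist[k][j]). The final matrix gives, for each (i, j), the minimum total weight of any directed path from i to j (possibly empty when i = j).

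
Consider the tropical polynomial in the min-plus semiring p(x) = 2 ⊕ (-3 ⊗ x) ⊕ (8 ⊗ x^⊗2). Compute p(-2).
p(-2) = -5

A tropical monomial a ⊗ x^⊗i evaluates to a + i · x. Evaluating each term at x = -2:
  Term 0 contributes 2 + 0 · -2 = 2
  Term 1 contributes -3 + 1 · -2 = -5
  Term 2 contributes 8 + 2 · -2 = 4
p(-2) = ⊕ of these = min[2, -5, 4] = -5.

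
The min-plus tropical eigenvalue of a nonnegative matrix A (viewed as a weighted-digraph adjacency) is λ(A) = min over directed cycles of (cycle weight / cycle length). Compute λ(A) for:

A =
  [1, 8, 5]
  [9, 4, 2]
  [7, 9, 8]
λ(A) = 1

Enumerate directed cycles and compute their means (weight / length). Sample:
  cycle 0 → 0: weight = 1, length = 1, mean = 1/1 ≈ 1.000
  cycle 1 → 1: weight = 4, length = 1, mean = 4/1 ≈ 4.000
  cycle 2 → 2: weight = 8, length = 1, mean = 8/1 ≈ 8.000
  cycle 0 → 1 → 0: weight = 17, length = 2, mean = 17/2 ≈ 8.500
  cycle 0 → 2 → 0: weight = 12, length = 2, mean = 12/2 ≈ 6.000
  cycle 1 → 0 → 1: weight = 17, length = 2, mean = 17/2 ≈ 8.500
Minimum mean = 1.000, attained e.g. along the cycle 0 → 0 with weight 1 and length 1. So λ(A) = 1/1 = 1.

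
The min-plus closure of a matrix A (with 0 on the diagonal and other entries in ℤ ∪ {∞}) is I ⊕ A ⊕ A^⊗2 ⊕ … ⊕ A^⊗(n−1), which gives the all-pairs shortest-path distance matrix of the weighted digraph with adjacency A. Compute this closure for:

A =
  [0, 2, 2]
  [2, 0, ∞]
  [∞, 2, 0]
Closure =
  [0, 2, 2]
  [2, 0, 4]
  [4, 2, 0]

This is the Floyd-Warshall all-pairs shortest-path computation. For each intermediate vertex k = 0, 1, …, 2, update dist[i][j] ← min(dist[i][j], dist[i][k] + dist[k][j]). The final matrix gives, for each (i, j), the minimum total weight of any directed path from i to j (possibly empty when i = j).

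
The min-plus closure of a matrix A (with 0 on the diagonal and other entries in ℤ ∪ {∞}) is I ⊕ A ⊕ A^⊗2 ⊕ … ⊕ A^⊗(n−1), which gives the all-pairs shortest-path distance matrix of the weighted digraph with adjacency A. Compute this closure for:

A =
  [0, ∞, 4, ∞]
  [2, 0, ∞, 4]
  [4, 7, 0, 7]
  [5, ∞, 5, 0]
Closure =
  [0, 11, 4, 11]
  [2, 0, 6, 4]
  [4, 7, 0, 7]
  [5, 12, 5, 0]

This is the Floyd-Warshall all-pairs shortest-path computation. For each intermediate vertex k = 0, 1, …, 3, update dist[i][j] ← min(dist[i][j], dist[i][k] + dist[k][j]). The final matrix gives, for each (i, j), the minimum total weight of any directed path from i to j (possibly empty when i = j).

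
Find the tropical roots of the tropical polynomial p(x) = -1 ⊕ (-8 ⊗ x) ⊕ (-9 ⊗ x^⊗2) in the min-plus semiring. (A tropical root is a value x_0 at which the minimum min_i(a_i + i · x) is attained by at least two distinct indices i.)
Roots: {1, 7}

Each tropical root is a break point of the lower envelope of the lines y = a_i + i · x (there are 3 lines, with slopes 0, 1, ..., 2). Only the lines that attain the minimum somewhere contribute to roots; other lines are dominated. Here the surviving (envelope) indices are i = 2, i = 1, i = 0.
Intersections between consecutive envelope lines give the roots: for adjacent envelope indices i < j the intersection is x = (a_i − a_j) / (j − i). Reading off the sorted break points: {1, 7}.
Verification: at each break x_0, at least two indices attain the minimum of min_i(a_i + i · x_0).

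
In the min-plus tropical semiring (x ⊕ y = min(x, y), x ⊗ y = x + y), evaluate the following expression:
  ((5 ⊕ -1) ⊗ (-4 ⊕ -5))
((5 ⊕ -1) ⊗ (-4 ⊕ -5)) = -6

Expand innermost to outermost. Recall ⊕ takes the minimum of its arguments and ⊗ takes their sum. Working out the expression ((5 ⊕ -1) ⊗ (-4 ⊕ -5)) gives -6.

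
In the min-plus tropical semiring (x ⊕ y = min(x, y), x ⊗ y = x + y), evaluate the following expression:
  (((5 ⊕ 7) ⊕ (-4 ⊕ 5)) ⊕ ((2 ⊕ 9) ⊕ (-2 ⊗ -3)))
(((5 ⊕ 7) ⊕ (-4 ⊕ 5)) ⊕ ((2 ⊕ 9) ⊕ (-2 ⊗ -3))) = -5

Expand innermost to outermost. Recall ⊕ takes the minimum of its arguments and ⊗ takes their sum. Working out the expression (((5 ⊕ 7) ⊕ (-4 ⊕ 5)) ⊕ ((2 ⊕ 9) ⊕ (-2 ⊗ -3))) gives -5.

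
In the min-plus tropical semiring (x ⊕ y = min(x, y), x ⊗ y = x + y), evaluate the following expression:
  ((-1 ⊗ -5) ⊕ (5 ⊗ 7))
((-1 ⊗ -5) ⊕ (5 ⊗ 7)) = -6

Expand innermost to outermost. Recall ⊕ takes the minimum of its arguments and ⊗ takes their sum. Working out the expression ((-1 ⊗ -5) ⊕ (5 ⊗ 7)) gives -6.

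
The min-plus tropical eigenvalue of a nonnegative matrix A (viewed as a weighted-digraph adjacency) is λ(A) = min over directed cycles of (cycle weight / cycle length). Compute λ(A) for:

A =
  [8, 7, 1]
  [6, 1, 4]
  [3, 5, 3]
λ(A) = 1

Enumerate directed cycles and compute their means (weight / length). Sample:
  cycle 0 → 0: weight = 8, length = 1, mean = 8/1 ≈ 8.000
  cycle 1 → 1: weight = 1, length = 1, mean = 1/1 ≈ 1.000
  cycle 2 → 2: weight = 3, length = 1, mean = 3/1 ≈ 3.000
  cycle 0 → 1 → 0: weight = 13, length = 2, mean = 13/2 ≈ 6.500
  cycle 0 → 2 → 0: weight = 4, length = 2, mean = 4/2 ≈ 2.000
  cycle 1 → 0 → 1: weight = 13, length = 2, mean = 13/2 ≈ 6.500
Minimum mean = 1.000, attained e.g. along the cycle 1 → 1 with weight 1 and length 1. So λ(A) = 1/1 = 1.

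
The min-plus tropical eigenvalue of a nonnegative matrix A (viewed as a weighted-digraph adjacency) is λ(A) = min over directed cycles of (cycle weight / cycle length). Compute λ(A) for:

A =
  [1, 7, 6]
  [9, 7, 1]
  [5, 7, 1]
λ(A) = 1

Enumerate directed cycles and compute their means (weight / length). Sample:
  cycle 0 → 0: weight = 1, length = 1, mean = 1/1 ≈ 1.000
  cycle 1 → 1: weight = 7, length = 1, mean = 7/1 ≈ 7.000
  cycle 2 → 2: weight = 1, length = 1, mean = 1/1 ≈ 1.000
  cycle 0 → 1 → 0: weight = 16, length = 2, mean = 16/2 ≈ 8.000
  cycle 0 → 2 → 0: weight = 11, length = 2, mean = 11/2 ≈ 5.500
  cycle 1 → 0 → 1: weight = 16, length = 2, mean = 16/2 ≈ 8.000
Minimum mean = 1.000, attained e.g. along the cycle 0 → 0 with weight 1 and length 1. So λ(A) = 1/1 = 1.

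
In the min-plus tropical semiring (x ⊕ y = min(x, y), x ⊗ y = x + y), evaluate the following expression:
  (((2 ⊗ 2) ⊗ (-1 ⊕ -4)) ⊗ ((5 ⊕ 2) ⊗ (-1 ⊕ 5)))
(((2 ⊗ 2) ⊗ (-1 ⊕ -4)) ⊗ ((5 ⊕ 2) ⊗ (-1 ⊕ 5))) = 1

Expand innermost to outermost. Recall ⊕ takes the minimum of its arguments and ⊗ takes their sum. Working out the expression (((2 ⊗ 2) ⊗ (-1 ⊕ -4)) ⊗ ((5 ⊕ 2) ⊗ (-1 ⊕ 5))) gives 1.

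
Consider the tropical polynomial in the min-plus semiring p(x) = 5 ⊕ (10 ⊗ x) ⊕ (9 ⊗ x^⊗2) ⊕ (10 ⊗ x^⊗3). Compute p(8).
p(8) = 5

A tropical monomial a ⊗ x^⊗i evaluates to a + i · x. Evaluating each term at x = 8:
  Term 0 contributes 5 + 0 · 8 = 5
  Term 1 contributes 10 + 1 · 8 = 18
  Term 2 contributes 9 + 2 · 8 = 25
  Term 3 contributes 10 + 3 · 8 = 34
p(8) = ⊕ of these = min[5, 18, 25, 34] = 5.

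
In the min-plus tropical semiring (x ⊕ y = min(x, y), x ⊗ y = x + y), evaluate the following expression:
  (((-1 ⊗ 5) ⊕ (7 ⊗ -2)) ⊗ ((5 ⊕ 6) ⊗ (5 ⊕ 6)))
(((-1 ⊗ 5) ⊕ (7 ⊗ -2)) ⊗ ((5 ⊕ 6) ⊗ (5 ⊕ 6))) = 14

Expand innermost to outermost. Recall ⊕ takes the minimum of its arguments and ⊗ takes their sum. Working out the expression (((-1 ⊗ 5) ⊕ (7 ⊗ -2)) ⊗ ((5 ⊕ 6) ⊗ (5 ⊕ 6))) gives 14.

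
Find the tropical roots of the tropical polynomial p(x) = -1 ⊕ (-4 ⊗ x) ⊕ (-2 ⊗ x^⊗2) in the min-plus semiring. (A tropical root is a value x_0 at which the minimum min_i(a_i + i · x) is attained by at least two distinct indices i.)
Roots: {-2, 3}

Each tropical root is a break point of the lower envelope of the lines y = a_i + i · x (there are 3 lines, with slopes 0, 1, ..., 2). Only the lines that attain the minimum somewhere contribute to roots; other lines are dominated. Here the surviving (envelope) indices are i = 2, i = 1, i = 0.
Intersections between consecutive envelope lines give the roots: for adjacent envelope indices i < j the intersection is x = (a_i − a_j) / (j − i). Reading off the sorted break points: {-2, 3}.
Verification: at each break x_0, at least two indices attain the minimum of min_i(a_i + i · x_0).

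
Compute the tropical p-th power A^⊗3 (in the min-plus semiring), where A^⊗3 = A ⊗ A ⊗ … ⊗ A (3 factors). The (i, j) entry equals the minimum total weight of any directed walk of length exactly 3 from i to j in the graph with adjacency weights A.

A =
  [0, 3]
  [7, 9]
A^⊗3 =
  [0, 3]
  [7, 10]

Each entry (A^⊗3)_ij equals the minimum over all length-3 walks i = v_0 → v_1 → … → v_3 = j of Σ_t A[v_t][v_{t+1}]. For example, for (i, j) = (0, 1) we minimise over 4 possible intermediate vertex sequences; the minimum is 3, attained along the walk 0 → 0 → 0 → 1.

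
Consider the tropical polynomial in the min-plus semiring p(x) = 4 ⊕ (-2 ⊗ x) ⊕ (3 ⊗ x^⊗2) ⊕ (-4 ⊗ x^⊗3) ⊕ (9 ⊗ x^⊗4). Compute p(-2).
p(-2) = -10

A tropical monomial a ⊗ x^⊗i evaluates to a + i · x. Evaluating each term at x = -2:
  Term 0 contributes 4 + 0 · -2 = 4
  Term 1 contributes -2 + 1 · -2 = -4
  Term 2 contributes 3 + 2 · -2 = -1
  Term 3 contributes -4 + 3 · -2 = -10
  Term 4 contributes 9 + 4 · -2 = 1
p(-2) = ⊕ of these = min[4, -4, -1, -10, 1] = -10.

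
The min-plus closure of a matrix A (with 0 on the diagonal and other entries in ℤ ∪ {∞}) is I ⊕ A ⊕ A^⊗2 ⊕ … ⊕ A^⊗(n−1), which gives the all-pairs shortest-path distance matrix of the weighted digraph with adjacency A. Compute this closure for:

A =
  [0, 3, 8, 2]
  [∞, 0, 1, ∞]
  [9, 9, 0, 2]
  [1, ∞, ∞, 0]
Closure =
  [0, 3, 4, 2]
  [4, 0, 1, 3]
  [3, 6, 0, 2]
  [1, 4, 5, 0]

This is the Floyd-Warshall all-pairs shortest-path computation. For each intermediate vertex k = 0, 1, …, 3, update dist[i][j] ← min(dist[i][j], dist[i][k] + dist[k][j]). The final matrix gives, for each (i, j), the minimum total weight of any directed path from i to j (possibly empty when i = j).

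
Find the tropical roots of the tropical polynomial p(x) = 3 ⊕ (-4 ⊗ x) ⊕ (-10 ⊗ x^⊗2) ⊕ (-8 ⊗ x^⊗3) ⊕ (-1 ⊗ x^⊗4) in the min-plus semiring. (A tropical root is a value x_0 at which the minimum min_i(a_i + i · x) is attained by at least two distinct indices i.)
Roots: {-7, -2, 6, 7}

Each tropical root is a break point of the lower envelope of the lines y = a_i + i · x (there are 5 lines, with slopes 0, 1, ..., 4). Only the lines that attain the minimum somewhere contribute to roots; other lines are dominated. Here the surviving (envelope) indices are i = 4, i = 3, i = 2, i = 1, i = 0.
Intersections between consecutive envelope lines give the roots: for adjacent envelope indices i < j the intersection is x = (a_i − a_j) / (j − i). Reading off the sorted break points: {-7, -2, 6, 7}.
Verification: at each break x_0, at least two indices attain the minimum of min_i(a_i + i · x_0).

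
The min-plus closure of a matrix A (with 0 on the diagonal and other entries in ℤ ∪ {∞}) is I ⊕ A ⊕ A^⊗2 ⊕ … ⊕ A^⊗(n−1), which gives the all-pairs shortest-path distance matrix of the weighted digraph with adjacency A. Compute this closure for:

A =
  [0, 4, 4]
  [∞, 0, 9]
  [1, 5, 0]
Closure =
  [0, 4, 4]
  [10, 0, 9]
  [1, 5, 0]

This is the Floyd-Warshall all-pairs shortest-path computation. For each intermediate vertex k = 0, 1, …, 2, update dist[i][j] ← min(dist[i][j], dist[i][k] + dist[k][j]). The final matrix gives, for each (i, j), the minimum total weight of any directed path from i to j (possibly empty when i = j).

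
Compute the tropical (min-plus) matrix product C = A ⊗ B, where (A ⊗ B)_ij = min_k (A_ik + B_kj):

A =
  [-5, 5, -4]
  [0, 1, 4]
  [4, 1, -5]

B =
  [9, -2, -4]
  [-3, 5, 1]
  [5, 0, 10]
A ⊗ B =
  [1, -7, -9]
  [-2, -2, -4]
  [-2, -5, 0]

Apply the min-plus product entry-by-entry:
  C[0][0] = min over k of (A[0][0] + B[0][0] = -5 + 9 = 4, A[0][1] + B[1][0] = 5 + -3 = 2, A[0][2] + B[2][0] = -4 + 5 = 1) = 1 (attained at k = 2)
  C[0][1] = min over k of (A[0][0] + B[0][1] = -5 + -2 = -7, A[0][1] + B[1][1] = 5 + 5 = 10, A[0][2] + B[2][1] = -4 + 0 = -4) = -7 (attained at k = 0)
  C[0][2] = min over k of (A[0][0] + B[0][2] = -5 + -4 = -9, A[0][1] + B[1][2] = 5 + 1 = 6, A[0][2] + B[2][2] = -4 + 10 = 6) = -9 (attained at k = 0)
  C[1][0] = min over k of (A[1][0] + B[0][0] = 0 + 9 = 9, A[1][1] + B[1][0] = 1 + -3 = -2, A[1][2] + B[2][0] = 4 + 5 = 9) = -2 (attained at k = 1)
  C[1][1] = min over k of (A[1][0] + B[0][1] = 0 + -2 = -2, A[1][1] + B[1][1] = 1 + 5 = 6, A[1][2] + B[2][1] = 4 + 0 = 4) = -2 (attained at k = 0)
  C[1][2] = min over k of (A[1][0] + B[0][2] = 0 + -4 = -4, A[1][1] + B[1][2] = 1 + 1 = 2, A[1][2] + B[2][2] = 4 + 10 = 14) = -4 (attained at k = 0)
  C[2][0] = min over k of (A[2][0] + B[0][0] = 4 + 9 = 13, A[2][1] + B[1][0] = 1 + -3 = -2, A[2][2] + B[2][0] = -5 + 5 = 0) = -2 (attained at k = 1)
  C[2][1] = min over k of (A[2][0] + B[0][1] = 4 + -2 = 2, A[2][1] + B[1][1] = 1 + 5 = 6, A[2][2] + B[2][1] = -5 + 0 = -5) = -5 (attained at k = 2)
  C[2][2] = min over k of (A[2][0] + B[0][2] = 4 + -4 = 0, A[2][1] + B[1][2] = 1 + 1 = 2, A[2][2] + B[2][2] = -5 + 10 = 5) = 0 (attained at k = 0)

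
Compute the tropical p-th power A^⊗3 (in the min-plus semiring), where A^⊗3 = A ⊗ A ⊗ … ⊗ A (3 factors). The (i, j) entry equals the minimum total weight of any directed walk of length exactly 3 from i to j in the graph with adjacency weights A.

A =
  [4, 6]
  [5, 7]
A^⊗3 =
  [12, 14]
  [13, 15]

Each entry (A^⊗3)_ij equals the minimum over all length-3 walks i = v_0 → v_1 → … → v_3 = j of Σ_t A[v_t][v_{t+1}]. For example, for (i, j) = (0, 1) we minimise over 4 possible intermediate vertex sequences; the minimum is 14, attained along the walk 0 → 0 → 0 → 1.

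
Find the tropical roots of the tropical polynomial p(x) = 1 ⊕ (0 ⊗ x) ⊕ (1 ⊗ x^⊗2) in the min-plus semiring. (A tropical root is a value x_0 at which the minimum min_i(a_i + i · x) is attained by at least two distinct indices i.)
Roots: {-1, 1}

Each tropical root is a break point of the lower envelope of the lines y = a_i + i · x (there are 3 lines, with slopes 0, 1, ..., 2). Only the lines that attain the minimum somewhere contribute to roots; other lines are dominated. Here the surviving (envelope) indices are i = 2, i = 1, i = 0.
Intersections between consecutive envelope lines give the roots: for adjacent envelope indices i < j the intersection is x = (a_i − a_j) / (j − i). Reading off the sorted break points: {-1, 1}.
Verification: at each break x_0, at least two indices attain the minimum of min_i(a_i + i · x_0).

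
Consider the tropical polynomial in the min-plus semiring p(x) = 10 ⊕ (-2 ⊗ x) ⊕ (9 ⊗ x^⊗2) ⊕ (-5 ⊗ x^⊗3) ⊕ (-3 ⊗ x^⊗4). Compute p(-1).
p(-1) = -8

A tropical monomial a ⊗ x^⊗i evaluates to a + i · x. Evaluating each term at x = -1:
  Term 0 contributes 10 + 0 · -1 = 10
  Term 1 contributes -2 + 1 · -1 = -3
  Term 2 contributes 9 + 2 · -1 = 7
  Term 3 contributes -5 + 3 · -1 = -8
  Term 4 contributes -3 + 4 · -1 = -7
p(-1) = ⊕ of these = min[10, -3, 7, -8, -7] = -8.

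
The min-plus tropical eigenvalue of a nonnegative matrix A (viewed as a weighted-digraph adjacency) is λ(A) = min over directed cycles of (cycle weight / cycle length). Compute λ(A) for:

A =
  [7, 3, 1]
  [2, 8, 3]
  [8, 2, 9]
λ(A) = 5/3

Enumerate directed cycles and compute their means (weight / length). Sample:
  cycle 0 → 0: weight = 7, length = 1, mean = 7/1 ≈ 7.000
  cycle 1 → 1: weight = 8, length = 1, mean = 8/1 ≈ 8.000
  cycle 2 → 2: weight = 9, length = 1, mean = 9/1 ≈ 9.000
  cycle 0 → 1 → 0: weight = 5, length = 2, mean = 5/2 ≈ 2.500
  cycle 0 → 2 → 0: weight = 9, length = 2, mean = 9/2 ≈ 4.500
  cycle 1 → 0 → 1: weight = 5, length = 2, mean = 5/2 ≈ 2.500
Minimum mean = 1.667, attained e.g. along the cycle 0 → 2 → 1 → 0 with weight 5 and length 3. So λ(A) = 5/3 = 5/3.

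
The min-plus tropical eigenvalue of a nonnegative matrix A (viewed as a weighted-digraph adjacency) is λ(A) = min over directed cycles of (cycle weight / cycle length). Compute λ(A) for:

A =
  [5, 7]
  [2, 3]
λ(A) = 3

Enumerate directed cycles and compute their means (weight / length). Sample:
  cycle 0 → 0: weight = 5, length = 1, mean = 5/1 ≈ 5.000
  cycle 1 → 1: weight = 3, length = 1, mean = 3/1 ≈ 3.000
  cycle 0 → 1 → 0: weight = 9, length = 2, mean = 9/2 ≈ 4.500
  cycle 1 → 0 → 1: weight = 9, length = 2, mean = 9/2 ≈ 4.500
Minimum mean = 3.000, attained e.g. along the cycle 1 → 1 with weight 3 and length 1. So λ(A) = 3/1 = 3.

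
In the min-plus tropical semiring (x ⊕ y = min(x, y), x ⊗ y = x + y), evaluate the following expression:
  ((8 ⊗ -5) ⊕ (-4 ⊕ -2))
((8 ⊗ -5) ⊕ (-4 ⊕ -2)) = -4

Expand innermost to outermost. Recall ⊕ takes the minimum of its arguments and ⊗ takes their sum. Working out the expression ((8 ⊗ -5) ⊕ (-4 ⊕ -2)) gives -4.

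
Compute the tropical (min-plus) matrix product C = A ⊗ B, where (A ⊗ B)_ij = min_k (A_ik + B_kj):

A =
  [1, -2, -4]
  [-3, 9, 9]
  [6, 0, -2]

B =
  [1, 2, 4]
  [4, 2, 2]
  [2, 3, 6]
A ⊗ B =
  [-2, -1, 0]
  [-2, -1, 1]
  [0, 1, 2]

Apply the min-plus product entry-by-entry:
  C[0][0] = min over k of (A[0][0] + B[0][0] = 1 + 1 = 2, A[0][1] + B[1][0] = -2 + 4 = 2, A[0][2] + B[2][0] = -4 + 2 = -2) = -2 (attained at k = 2)
  C[0][1] = min over k of (A[0][0] + B[0][1] = 1 + 2 = 3, A[0][1] + B[1][1] = -2 + 2 = 0, A[0][2] + B[2][1] = -4 + 3 = -1) = -1 (attained at k = 2)
  C[0][2] = min over k of (A[0][0] + B[0][2] = 1 + 4 = 5, A[0][1] + B[1][2] = -2 + 2 = 0, A[0][2] + B[2][2] = -4 + 6 = 2) = 0 (attained at k = 1)
  C[1][0] = min over k of (A[1][0] + B[0][0] = -3 + 1 = -2, A[1][1] + B[1][0] = 9 + 4 = 13, A[1][2] + B[2][0] = 9 + 2 = 11) = -2 (attained at k = 0)
  C[1][1] = min over k of (A[1][0] + B[0][1] = -3 + 2 = -1, A[1][1] + B[1][1] = 9 + 2 = 11, A[1][2] + B[2][1] = 9 + 3 = 12) = -1 (attained at k = 0)
  C[1][2] = min over k of (A[1][0] + B[0][2] = -3 + 4 = 1, A[1][1] + B[1][2] = 9 + 2 = 11, A[1][2] + B[2][2] = 9 + 6 = 15) = 1 (attained at k = 0)
  C[2][0] = min over k of (A[2][0] + B[0][0] = 6 + 1 = 7, A[2][1] + B[1][0] = 0 + 4 = 4, A[2][2] + B[2][0] = -2 + 2 = 0) = 0 (attained at k = 2)
  C[2][1] = min over k of (A[2][0] + B[0][1] = 6 + 2 = 8, A[2][1] + B[1][1] = 0 + 2 = 2, A[2][2] + B[2][1] = -2 + 3 = 1) = 1 (attained at k = 2)
  C[2][2] = min over k of (A[2][0] + B[0][2] = 6 + 4 = 10, A[2][1] + B[1][2] = 0 + 2 = 2, A[2][2] + B[2][2] = -2 + 6 = 4) = 2 (attained at k = 1)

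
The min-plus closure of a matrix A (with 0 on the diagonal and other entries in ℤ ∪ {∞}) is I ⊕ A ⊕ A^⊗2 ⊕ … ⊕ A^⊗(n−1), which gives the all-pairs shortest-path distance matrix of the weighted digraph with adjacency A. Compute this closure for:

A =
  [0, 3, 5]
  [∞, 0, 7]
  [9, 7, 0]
Closure =
  [0, 3, 5]
  [16, 0, 7]
  [9, 7, 0]

This is the Floyd-Warshall all-pairs shortest-path computation. For each intermediate vertex k = 0, 1, …, 2, update dist[i][j] ← min(dist[i][j], dist[i][k] + dist[k][j]). The final matrix gives, for each (i, j), the minimum total weight of any directed path from i to j (possibly empty when i = j).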